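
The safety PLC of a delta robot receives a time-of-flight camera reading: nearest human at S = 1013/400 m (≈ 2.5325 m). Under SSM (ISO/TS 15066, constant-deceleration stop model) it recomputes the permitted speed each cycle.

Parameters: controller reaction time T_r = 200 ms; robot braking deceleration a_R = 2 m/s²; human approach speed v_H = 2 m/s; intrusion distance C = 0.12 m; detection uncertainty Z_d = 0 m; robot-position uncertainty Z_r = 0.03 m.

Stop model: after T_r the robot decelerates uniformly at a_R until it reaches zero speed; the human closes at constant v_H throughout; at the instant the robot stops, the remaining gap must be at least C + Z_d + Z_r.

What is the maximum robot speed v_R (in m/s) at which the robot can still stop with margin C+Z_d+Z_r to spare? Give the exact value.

v_R_max = 13/10 m/s = 1.3000 m/s

at the boundary: (1/4)·v² + (6/5)·v + (-793/400) = 0
  disc = (6/5)² − 4·(1/4)·(-793/400) = 1369/400 ; √disc = 37/20
  v_R = (−(6/5) + 37/20) / (2·(1/4)) = 13/10 m/s
check:
stop time T_s = (13/10)/2 = 0.6500 s
reaction-phase robot travel = 1.3000·0.2000 = 0.2600 m
braking distance = 1.3000²/(2·2.0000) = 0.4225 m
human closes 2.0000·0.8500 = 1.7000 m
margins: 0.1200+0.0000+0.0300 = 0.1500 m
sum ≈ 0.2600+0.4225+1.7000+0.1500 ≈ 2.5325 m = S ✓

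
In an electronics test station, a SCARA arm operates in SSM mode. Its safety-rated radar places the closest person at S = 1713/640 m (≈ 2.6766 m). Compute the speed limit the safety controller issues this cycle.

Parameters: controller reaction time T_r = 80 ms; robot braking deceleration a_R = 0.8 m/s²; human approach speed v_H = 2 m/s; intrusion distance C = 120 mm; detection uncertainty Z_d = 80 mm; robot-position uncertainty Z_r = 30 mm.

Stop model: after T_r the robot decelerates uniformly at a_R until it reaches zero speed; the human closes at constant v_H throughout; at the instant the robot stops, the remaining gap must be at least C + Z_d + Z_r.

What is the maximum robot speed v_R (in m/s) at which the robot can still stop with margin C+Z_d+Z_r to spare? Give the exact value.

v_R_max = 3/4 m/s = 0.7500 m/s

at the boundary: (5/8)·v² + (129/50)·v + (-7317/3200) = 0
  disc = (129/50)² − 4·(5/8)·(-7317/3200) = 1979649/160000 ; √disc = 1407/400
  v_R = (−(129/50) + 1407/400) / (2·(5/8)) = 3/4 m/s
check:
T_s = v_R/a_R = (3/4)/(4/5) = 0.9375 s
robot in T_r: 0.7500·0.0800 = 0.0600 m
braking distance = 0.7500²/(2·0.8000) = 0.3516 m
human over T_r+T_s: 2.0000·(0.0800+0.9375) = 2.0350 m
C+Z_d+Z_r = 0.1200+0.0800+0.0300 = 0.2300 m
sum ≈ 0.0600+0.3516+2.0350+0.2300 ≈ 2.6766 m = S ✓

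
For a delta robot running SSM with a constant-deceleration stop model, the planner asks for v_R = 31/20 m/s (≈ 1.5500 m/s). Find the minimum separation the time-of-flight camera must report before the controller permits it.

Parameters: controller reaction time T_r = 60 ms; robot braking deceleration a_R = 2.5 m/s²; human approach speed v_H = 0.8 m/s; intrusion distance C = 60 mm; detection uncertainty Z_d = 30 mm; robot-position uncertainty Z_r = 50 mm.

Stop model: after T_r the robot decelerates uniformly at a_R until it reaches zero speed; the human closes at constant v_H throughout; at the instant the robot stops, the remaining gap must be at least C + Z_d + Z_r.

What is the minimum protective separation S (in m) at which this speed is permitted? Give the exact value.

T_s = v_R/a_R = (31/20)/(5/2) = 0.6200 s
robot in T_r: 1.5500·0.0600 = 0.0930 m
robot covers 1.5500·0.6200 − ½·2.5000·0.6200² = 0.4805 m while stopping
person approaches 0.8000·(0.0600+0.6200) = 0.5440 m
C+Z_d+Z_r = 0.0600+0.0300+0.0500 = 0.1400 m
S_min ≈ 0.0930+0.4805+0.5440+0.1400  ⇒  S_min = 503/400 m

S_min = 503/400 m = 1.2575 m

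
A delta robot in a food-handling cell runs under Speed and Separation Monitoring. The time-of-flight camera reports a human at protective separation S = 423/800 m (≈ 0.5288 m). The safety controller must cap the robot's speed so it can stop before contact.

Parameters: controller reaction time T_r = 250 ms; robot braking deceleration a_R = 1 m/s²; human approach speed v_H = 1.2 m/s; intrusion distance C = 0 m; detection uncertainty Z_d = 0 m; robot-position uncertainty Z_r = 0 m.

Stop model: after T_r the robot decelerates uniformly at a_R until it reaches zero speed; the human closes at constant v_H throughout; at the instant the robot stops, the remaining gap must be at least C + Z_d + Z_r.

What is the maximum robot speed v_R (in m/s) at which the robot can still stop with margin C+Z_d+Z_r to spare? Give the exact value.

v_R_max = 3/20 m/s = 0.1500 m/s

collect terms ⇒ (1/2)·v_R² + (29/20)·v_R + (-183/800) = 0
  disc = (29/20)² − 4·(1/2)·(-183/800) = 64/25 ; √disc = 8/5
  v_R = (−(29/20) + 8/5) / (2·(1/2)) = 3/20 m/s
check:
T_s = v_R/a_R = (3/20)/1 = 0.1500 s
reaction-phase robot travel = 0.1500·0.2500 = 0.0375 m
robot covers 0.1500·0.1500 − ½·1.0000·0.1500² = 0.0112 m while stopping
human over T_r+T_s: 1.2000·(0.2500+0.1500) = 0.4800 m
C+Z_d+Z_r = 0.0000+0.0000+0.0000 = 0.0000 m
sum ≈ 0.0375+0.0112+0.4800+0.0000 ≈ 0.5288 m = S ✓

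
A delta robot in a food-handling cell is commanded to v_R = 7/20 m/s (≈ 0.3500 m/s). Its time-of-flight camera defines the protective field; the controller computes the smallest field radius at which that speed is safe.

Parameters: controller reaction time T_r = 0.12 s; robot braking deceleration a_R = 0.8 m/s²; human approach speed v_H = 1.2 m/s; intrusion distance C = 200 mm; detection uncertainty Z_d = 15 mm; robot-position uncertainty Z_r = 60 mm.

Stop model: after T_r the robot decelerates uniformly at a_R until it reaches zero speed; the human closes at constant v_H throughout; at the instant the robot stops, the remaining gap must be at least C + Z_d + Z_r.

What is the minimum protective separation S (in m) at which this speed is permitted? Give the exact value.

S_min = 17001/16000 m = 1.0626 m

T_s = v_R/a_R = (7/20)/(4/5) = 0.4375 s
robot in T_r: 0.3500·0.1200 = 0.0420 m
robot covers 0.3500·0.4375 − ½·0.8000·0.4375² = 0.0766 m while stopping
human over T_r+T_s: 1.2000·(0.1200+0.4375) = 0.6690 m
margins: 0.2000+0.0150+0.0600 = 0.2750 m
S_min ≈ 0.0420+0.0766+0.6690+0.2750  ⇒  S_min = 17001/16000 m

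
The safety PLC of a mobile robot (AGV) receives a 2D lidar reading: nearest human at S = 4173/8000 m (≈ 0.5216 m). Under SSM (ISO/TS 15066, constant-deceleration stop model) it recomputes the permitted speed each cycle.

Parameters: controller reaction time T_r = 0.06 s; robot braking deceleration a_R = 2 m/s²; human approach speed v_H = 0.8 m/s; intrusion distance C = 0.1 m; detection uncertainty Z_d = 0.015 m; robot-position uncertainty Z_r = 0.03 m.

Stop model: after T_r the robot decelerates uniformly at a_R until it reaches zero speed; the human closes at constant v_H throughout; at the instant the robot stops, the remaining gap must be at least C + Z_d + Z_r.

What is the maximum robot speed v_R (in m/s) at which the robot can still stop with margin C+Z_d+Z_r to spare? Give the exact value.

v_R_max = 11/20 m/s = 0.5500 m/s

collect terms ⇒ (1/4)·v_R² + (23/50)·v_R + (-2629/8000) = 0
  disc = (23/50)² − 4·(1/4)·(-2629/8000) = 21609/40000 ; √disc = 147/200
  v_R = (−(23/50) + 147/200) / (2·(1/4)) = 11/20 m/s
check:
braking lasts T_s = (11/20)/2 = 0.2750 s
robot covers v_R·T_r = 0.5500·0.0600 = 0.0330 m before braking
robot covers 0.5500·0.2750 − ½·2.0000·0.2750² = 0.0756 m while stopping
human over T_r+T_s: 0.8000·(0.0600+0.2750) = 0.2680 m
C+Z_d+Z_r = 0.1000+0.0150+0.0300 = 0.1450 m
sum ≈ 0.0330+0.0756+0.2680+0.1450 ≈ 0.5216 m = S ✓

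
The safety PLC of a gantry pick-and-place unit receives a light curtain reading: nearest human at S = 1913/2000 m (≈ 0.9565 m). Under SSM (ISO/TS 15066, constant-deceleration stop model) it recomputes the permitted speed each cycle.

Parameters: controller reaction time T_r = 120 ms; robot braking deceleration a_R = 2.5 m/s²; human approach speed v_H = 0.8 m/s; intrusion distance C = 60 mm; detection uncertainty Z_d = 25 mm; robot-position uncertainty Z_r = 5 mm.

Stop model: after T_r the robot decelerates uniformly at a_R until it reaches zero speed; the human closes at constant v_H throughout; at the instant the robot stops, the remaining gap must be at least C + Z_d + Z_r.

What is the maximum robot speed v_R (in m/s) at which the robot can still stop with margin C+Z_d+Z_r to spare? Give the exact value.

v_R_max = 23/20 m/s = 1.1500 m/s

collect terms ⇒ (1/5)·v_R² + (11/25)·v_R + (-1541/2000) = 0
  disc = (11/25)² − 4·(1/5)·(-1541/2000) = 81/100 ; √disc = 9/10
  v_R = (−(11/25) + 9/10) / (2·(1/5)) = 23/20 m/s
check:
stop time T_s = (23/20)/(5/2) = 0.4600 s
robot covers v_R·T_r = 1.1500·0.1200 = 0.1380 m before braking
robot under decel: 1.1500²/(2·2.5000) = 0.2645 m
person approaches 0.8000·(0.1200+0.4600) = 0.4640 m
residual clearance needed = 0.0600+0.0250+0.0050 = 0.0900 m
sum ≈ 0.1380+0.2645+0.4640+0.0900 ≈ 0.9565 m = S ✓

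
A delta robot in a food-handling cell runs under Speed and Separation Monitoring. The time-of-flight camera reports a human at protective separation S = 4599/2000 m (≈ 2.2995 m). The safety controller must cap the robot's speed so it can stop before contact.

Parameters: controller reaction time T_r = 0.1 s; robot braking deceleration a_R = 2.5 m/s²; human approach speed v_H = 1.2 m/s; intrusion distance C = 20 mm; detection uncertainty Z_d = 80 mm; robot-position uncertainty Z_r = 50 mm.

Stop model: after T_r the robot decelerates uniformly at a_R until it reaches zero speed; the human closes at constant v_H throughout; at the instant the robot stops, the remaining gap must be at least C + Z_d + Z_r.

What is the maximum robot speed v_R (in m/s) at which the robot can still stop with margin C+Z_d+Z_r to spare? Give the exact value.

v_R_max = 41/20 m/s = 2.0500 m/s

collect terms ⇒ (1/5)·v_R² + (29/50)·v_R + (-4059/2000) = 0
  disc = (29/50)² − 4·(1/5)·(-4059/2000) = 49/25 ; √disc = 7/5
  v_R = (−(29/50) + 7/5) / (2·(1/5)) = 41/20 m/s
check:
stop time T_s = (41/20)/(5/2) = 0.8200 s
reaction-phase robot travel = 2.0500·0.1000 = 0.2050 m
robot under decel: 2.0500²/(2·2.5000) = 0.8405 m
human closes 1.2000·0.9200 = 1.1040 m
margins: 0.0200+0.0800+0.0500 = 0.1500 m
sum ≈ 0.2050+0.8405+1.1040+0.1500 ≈ 2.2995 m = S ✓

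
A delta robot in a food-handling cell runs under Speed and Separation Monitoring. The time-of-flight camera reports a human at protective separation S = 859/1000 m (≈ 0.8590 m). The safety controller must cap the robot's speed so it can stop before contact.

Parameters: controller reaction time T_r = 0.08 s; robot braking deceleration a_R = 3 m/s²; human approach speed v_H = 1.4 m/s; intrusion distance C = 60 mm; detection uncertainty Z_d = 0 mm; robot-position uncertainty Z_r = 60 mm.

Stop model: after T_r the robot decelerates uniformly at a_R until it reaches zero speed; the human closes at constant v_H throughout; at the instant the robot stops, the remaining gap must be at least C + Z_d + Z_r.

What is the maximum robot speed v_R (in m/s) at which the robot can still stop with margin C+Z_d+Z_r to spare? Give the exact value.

v_R_max = 9/10 m/s = 0.9000 m/s

at the boundary: (1/6)·v² + (41/75)·v + (-627/1000) = 0
  disc = (41/75)² − 4·(1/6)·(-627/1000) = 16129/22500 ; √disc = 127/150
  v_R = (−(41/75) + 127/150) / (2·(1/6)) = 9/10 m/s
check:
stop time T_s = (9/10)/3 = 0.3000 s
robot covers v_R·T_r = 0.9000·0.0800 = 0.0720 m before braking
robot under decel: 0.9000²/(2·3.0000) = 0.1350 m
person approaches 1.4000·(0.0800+0.3000) = 0.5320 m
margins: 0.0600+0.0000+0.0600 = 0.1200 m
sum ≈ 0.0720+0.1350+0.5320+0.1200 ≈ 0.8590 m = S ✓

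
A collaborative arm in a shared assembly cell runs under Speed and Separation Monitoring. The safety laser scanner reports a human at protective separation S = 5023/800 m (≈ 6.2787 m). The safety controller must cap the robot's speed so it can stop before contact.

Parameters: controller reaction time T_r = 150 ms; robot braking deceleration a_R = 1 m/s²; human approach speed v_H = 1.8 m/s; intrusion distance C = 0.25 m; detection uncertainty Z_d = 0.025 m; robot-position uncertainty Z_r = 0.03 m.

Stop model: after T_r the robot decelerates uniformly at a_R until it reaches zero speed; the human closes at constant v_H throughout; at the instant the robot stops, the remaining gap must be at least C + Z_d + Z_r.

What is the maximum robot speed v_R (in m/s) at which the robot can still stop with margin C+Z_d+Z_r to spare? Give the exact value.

quadratic (1/2)·v² + (39/20)·v + (-4563/800) = 0
  disc = (39/20)² − 4·(1/2)·(-4563/800) = 1521/100 ; √disc = 39/10
  v_R = (−(39/20) + 39/10) / (2·(1/2)) = 39/20 m/s
check:
T_s = v_R/a_R = (39/20)/1 = 1.9500 s
robot in T_r: 1.9500·0.1500 = 0.2925 m
robot under decel: 1.9500²/(2·1.0000) = 1.9013 m
person approaches 1.8000·(0.1500+1.9500) = 3.7800 m
residual clearance needed = 0.2500+0.0250+0.0300 = 0.3050 m
sum ≈ 0.2925+1.9013+3.7800+0.3050 ≈ 6.2787 m = S ✓

v_R_max = 39/20 m/s = 1.9500 m/s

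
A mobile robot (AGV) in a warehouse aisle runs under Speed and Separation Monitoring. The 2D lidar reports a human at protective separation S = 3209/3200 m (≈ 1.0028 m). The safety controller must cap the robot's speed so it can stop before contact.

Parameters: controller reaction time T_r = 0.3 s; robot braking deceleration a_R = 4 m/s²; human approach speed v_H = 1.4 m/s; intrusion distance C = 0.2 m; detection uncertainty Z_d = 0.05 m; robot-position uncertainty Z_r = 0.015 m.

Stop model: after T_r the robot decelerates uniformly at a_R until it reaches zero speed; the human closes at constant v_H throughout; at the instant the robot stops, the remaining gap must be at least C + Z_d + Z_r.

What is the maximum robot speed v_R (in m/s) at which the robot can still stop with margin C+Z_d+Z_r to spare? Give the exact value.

v_R_max = 9/20 m/s = 0.4500 m/s

quadratic (1/8)·v² + (13/20)·v + (-1017/3200) = 0
  disc = (13/20)² − 4·(1/8)·(-1017/3200) = 3721/6400 ; √disc = 61/80
  v_R = (−(13/20) + 61/80) / (2·(1/8)) = 9/20 m/s
check:
T_s = v_R/a_R = (9/20)/4 = 0.1125 s
robot covers v_R·T_r = 0.4500·0.3000 = 0.1350 m before braking
braking distance = 0.4500²/(2·4.0000) = 0.0253 m
human over T_r+T_s: 1.4000·(0.3000+0.1125) = 0.5775 m
residual clearance needed = 0.2000+0.0500+0.0150 = 0.2650 m
sum ≈ 0.1350+0.0253+0.5775+0.2650 ≈ 1.0028 m = S ✓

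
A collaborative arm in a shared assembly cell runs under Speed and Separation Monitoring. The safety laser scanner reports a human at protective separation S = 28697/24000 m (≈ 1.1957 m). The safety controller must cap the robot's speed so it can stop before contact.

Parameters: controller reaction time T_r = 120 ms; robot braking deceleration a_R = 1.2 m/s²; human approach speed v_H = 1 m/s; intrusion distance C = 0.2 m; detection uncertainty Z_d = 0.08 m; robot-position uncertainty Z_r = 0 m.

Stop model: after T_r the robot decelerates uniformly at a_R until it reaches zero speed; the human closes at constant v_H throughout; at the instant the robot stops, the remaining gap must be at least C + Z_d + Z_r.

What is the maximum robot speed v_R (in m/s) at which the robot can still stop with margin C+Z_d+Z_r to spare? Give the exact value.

quadratic (5/12)·v² + (143/150)·v + (-19097/24000) = 0
  disc = (143/150)² − 4·(5/12)·(-19097/24000) = 89401/40000 ; √disc = 299/200
  v_R = (−(143/150) + 299/200) / (2·(5/12)) = 13/20 m/s
check:
braking lasts T_s = (13/20)/(6/5) = 0.5417 s
robot in T_r: 0.6500·0.1200 = 0.0780 m
robot under decel: 0.6500²/(2·1.2000) = 0.1760 m
person approaches 1.0000·(0.1200+0.5417) = 0.6617 m
margins: 0.2000+0.0800+0.0000 = 0.2800 m
sum ≈ 0.0780+0.1760+0.6617+0.2800 ≈ 1.1957 m = S ✓

v_R_max = 13/20 m/s = 0.6500 m/s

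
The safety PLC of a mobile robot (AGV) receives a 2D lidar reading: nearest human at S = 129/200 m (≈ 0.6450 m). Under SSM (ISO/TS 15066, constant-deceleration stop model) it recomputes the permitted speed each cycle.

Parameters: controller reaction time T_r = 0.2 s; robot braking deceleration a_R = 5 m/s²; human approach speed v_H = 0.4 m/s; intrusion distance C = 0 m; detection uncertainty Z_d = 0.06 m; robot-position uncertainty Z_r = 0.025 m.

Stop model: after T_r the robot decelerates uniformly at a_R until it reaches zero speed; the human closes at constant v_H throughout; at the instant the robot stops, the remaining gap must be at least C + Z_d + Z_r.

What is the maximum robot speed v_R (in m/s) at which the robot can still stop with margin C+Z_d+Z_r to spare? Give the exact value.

at the boundary: (1/10)·v² + (7/25)·v + (-12/25) = 0
  disc = (7/25)² − 4·(1/10)·(-12/25) = 169/625 ; √disc = 13/25
  v_R = (−(7/25) + 13/25) / (2·(1/10)) = 6/5 m/s
check:
T_s = v_R/a_R = (6/5)/5 = 0.2400 s
robot in T_r: 1.2000·0.2000 = 0.2400 m
robot under decel: 1.2000²/(2·5.0000) = 0.1440 m
human closes 0.4000·0.4400 = 0.1760 m
margins: 0.0000+0.0600+0.0250 = 0.0850 m
sum ≈ 0.2400+0.1440+0.1760+0.0850 ≈ 0.6450 m = S ✓

v_R_max = 6/5 m/s = 1.2000 m/s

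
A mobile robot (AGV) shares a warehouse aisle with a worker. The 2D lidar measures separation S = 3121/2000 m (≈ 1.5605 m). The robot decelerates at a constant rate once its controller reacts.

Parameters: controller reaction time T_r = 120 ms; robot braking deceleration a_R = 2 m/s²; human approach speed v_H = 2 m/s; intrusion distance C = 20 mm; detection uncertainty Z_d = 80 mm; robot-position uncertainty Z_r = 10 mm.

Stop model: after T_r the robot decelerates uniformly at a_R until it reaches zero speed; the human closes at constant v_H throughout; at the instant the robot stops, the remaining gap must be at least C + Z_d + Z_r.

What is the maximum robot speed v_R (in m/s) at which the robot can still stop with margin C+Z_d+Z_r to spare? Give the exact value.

at the boundary: (1/4)·v² + (28/25)·v + (-2421/2000) = 0
  disc = (28/25)² − 4·(1/4)·(-2421/2000) = 24649/10000 ; √disc = 157/100
  v_R = (−(28/25) + 157/100) / (2·(1/4)) = 9/10 m/s
check:
braking lasts T_s = (9/10)/2 = 0.4500 s
robot covers v_R·T_r = 0.9000·0.1200 = 0.1080 m before braking
robot covers 0.9000·0.4500 − ½·2.0000·0.4500² = 0.2025 m while stopping
person approaches 2.0000·(0.1200+0.4500) = 1.1400 m
residual clearance needed = 0.0200+0.0800+0.0100 = 0.1100 m
sum ≈ 0.1080+0.2025+1.1400+0.1100 ≈ 1.5605 m = S ✓

v_R_max = 9/10 m/s = 0.9000 m/s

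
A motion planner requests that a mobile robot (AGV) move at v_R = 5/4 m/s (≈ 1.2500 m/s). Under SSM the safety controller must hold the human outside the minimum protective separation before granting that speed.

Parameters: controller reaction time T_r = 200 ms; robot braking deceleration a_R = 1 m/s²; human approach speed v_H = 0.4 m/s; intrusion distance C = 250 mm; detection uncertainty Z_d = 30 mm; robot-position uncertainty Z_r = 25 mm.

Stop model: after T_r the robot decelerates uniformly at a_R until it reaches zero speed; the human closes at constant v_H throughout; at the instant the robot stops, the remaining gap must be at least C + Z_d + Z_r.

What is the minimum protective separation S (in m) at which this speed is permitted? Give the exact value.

S_min = 1533/800 m = 1.9163 m

braking lasts T_s = (5/4)/1 = 1.2500 s
robot in T_r: 1.2500·0.2000 = 0.2500 m
robot under decel: 1.2500²/(2·1.0000) = 0.7812 m
human closes 0.4000·1.4500 = 0.5800 m
C+Z_d+Z_r = 0.2500+0.0300+0.0250 = 0.3050 m
S_min ≈ 0.2500+0.7812+0.5800+0.3050  ⇒  S_min = 1533/800 m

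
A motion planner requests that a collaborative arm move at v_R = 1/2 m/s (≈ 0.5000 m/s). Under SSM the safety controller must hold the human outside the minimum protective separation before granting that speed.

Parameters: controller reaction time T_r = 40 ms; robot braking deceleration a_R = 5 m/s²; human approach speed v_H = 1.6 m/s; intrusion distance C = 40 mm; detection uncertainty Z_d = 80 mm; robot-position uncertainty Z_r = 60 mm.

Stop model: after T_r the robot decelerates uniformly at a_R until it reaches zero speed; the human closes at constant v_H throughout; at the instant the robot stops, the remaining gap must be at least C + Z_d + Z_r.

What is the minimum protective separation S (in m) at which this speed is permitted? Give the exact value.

braking lasts T_s = (1/2)/5 = 0.1000 s
reaction-phase robot travel = 0.5000·0.0400 = 0.0200 m
robot covers 0.5000·0.1000 − ½·5.0000·0.1000² = 0.0250 m while stopping
person approaches 1.6000·(0.0400+0.1000) = 0.2240 m
residual clearance needed = 0.0400+0.0800+0.0600 = 0.1800 m
S_min ≈ 0.0200+0.0250+0.2240+0.1800  ⇒  S_min = 449/1000 m

S_min = 449/1000 m = 0.4490 m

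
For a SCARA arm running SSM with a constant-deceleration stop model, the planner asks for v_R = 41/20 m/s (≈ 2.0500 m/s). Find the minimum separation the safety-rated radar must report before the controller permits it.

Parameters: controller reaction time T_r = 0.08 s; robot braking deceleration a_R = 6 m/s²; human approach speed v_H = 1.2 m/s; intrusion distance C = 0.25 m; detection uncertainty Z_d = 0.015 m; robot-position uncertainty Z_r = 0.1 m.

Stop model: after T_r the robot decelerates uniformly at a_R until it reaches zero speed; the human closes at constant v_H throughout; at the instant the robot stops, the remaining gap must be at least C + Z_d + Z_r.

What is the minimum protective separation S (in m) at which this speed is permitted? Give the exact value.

stop time T_s = (41/20)/6 = 0.3417 s
reaction-phase robot travel = 2.0500·0.0800 = 0.1640 m
robot under decel: 2.0500²/(2·6.0000) = 0.3502 m
human over T_r+T_s: 1.2000·(0.0800+0.3417) = 0.5060 m
margins: 0.2500+0.0150+0.1000 = 0.3650 m
S_min ≈ 0.1640+0.3502+0.5060+0.3650  ⇒  S_min = 6649/4800 m

S_min = 6649/4800 m = 1.3852 m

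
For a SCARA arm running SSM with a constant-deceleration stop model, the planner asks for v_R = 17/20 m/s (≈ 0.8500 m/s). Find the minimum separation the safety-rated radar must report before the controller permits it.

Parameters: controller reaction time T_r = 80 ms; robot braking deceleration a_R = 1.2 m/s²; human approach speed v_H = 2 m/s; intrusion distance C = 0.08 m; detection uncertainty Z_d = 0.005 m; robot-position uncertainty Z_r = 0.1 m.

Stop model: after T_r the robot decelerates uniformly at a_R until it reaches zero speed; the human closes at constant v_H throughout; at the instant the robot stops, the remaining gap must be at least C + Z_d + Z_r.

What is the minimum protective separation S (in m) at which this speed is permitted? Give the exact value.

S_min = 51137/24000 m = 2.1307 m

stop time T_s = (17/20)/(6/5) = 0.7083 s
robot covers v_R·T_r = 0.8500·0.0800 = 0.0680 m before braking
robot covers 0.8500·0.7083 − ½·1.2000·0.7083² = 0.3010 m while stopping
person approaches 2.0000·(0.0800+0.7083) = 1.5767 m
C+Z_d+Z_r = 0.0800+0.0050+0.1000 = 0.1850 m
S_min ≈ 0.0680+0.3010+1.5767+0.1850  ⇒  S_min = 51137/24000 m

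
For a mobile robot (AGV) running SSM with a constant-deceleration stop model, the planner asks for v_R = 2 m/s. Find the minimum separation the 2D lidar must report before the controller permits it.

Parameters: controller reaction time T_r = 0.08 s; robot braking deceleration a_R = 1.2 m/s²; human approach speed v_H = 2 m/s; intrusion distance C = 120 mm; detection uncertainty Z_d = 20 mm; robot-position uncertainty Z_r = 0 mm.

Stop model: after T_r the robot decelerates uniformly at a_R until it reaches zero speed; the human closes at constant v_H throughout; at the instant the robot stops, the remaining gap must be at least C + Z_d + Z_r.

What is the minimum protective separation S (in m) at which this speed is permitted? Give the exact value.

S_min = 273/50 m = 5.4600 m

T_s = v_R/a_R = 2/(6/5) = 1.6667 s
robot in T_r: 2.0000·0.0800 = 0.1600 m
robot under decel: 2.0000²/(2·1.2000) = 1.6667 m
person approaches 2.0000·(0.0800+1.6667) = 3.4933 m
residual clearance needed = 0.1200+0.0200+0.0000 = 0.1400 m
S_min ≈ 0.1600+1.6667+3.4933+0.1400  ⇒  S_min = 273/50 m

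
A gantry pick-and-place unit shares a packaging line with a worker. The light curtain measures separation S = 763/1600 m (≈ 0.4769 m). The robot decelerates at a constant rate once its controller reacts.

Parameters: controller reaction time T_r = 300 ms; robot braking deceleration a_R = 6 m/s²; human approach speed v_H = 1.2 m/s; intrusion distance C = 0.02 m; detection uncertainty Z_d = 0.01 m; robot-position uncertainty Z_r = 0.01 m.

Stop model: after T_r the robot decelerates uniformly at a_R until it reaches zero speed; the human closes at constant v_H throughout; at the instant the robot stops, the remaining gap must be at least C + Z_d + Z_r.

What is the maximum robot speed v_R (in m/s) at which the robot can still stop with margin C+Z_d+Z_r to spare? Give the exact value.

v_R_max = 3/20 m/s = 0.1500 m/s

at the boundary: (1/12)·v² + (1/2)·v + (-123/1600) = 0
  disc = (1/2)² − 4·(1/12)·(-123/1600) = 441/1600 ; √disc = 21/40
  v_R = (−(1/2) + 21/40) / (2·(1/12)) = 3/20 m/s
check:
braking lasts T_s = (3/20)/6 = 0.0250 s
reaction-phase robot travel = 0.1500·0.3000 = 0.0450 m
robot covers 0.1500·0.0250 − ½·6.0000·0.0250² = 0.0019 m while stopping
human over T_r+T_s: 1.2000·(0.3000+0.0250) = 0.3900 m
residual clearance needed = 0.0200+0.0100+0.0100 = 0.0400 m
sum ≈ 0.0450+0.0019+0.3900+0.0400 ≈ 0.4769 m = S ✓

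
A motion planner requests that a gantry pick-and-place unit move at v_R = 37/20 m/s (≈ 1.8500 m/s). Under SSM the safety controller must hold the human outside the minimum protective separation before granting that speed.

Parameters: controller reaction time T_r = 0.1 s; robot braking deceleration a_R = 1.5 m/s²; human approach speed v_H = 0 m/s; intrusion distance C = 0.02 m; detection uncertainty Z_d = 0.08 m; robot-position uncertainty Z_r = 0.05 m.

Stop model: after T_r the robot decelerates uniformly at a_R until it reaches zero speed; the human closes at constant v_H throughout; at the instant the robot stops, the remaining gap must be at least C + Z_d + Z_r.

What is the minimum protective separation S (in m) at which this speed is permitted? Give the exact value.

stop time T_s = (37/20)/(3/2) = 1.2333 s
reaction-phase robot travel = 1.8500·0.1000 = 0.1850 m
robot covers 1.8500·1.2333 − ½·1.5000·1.2333² = 1.1408 m while stopping
person approaches 0.0000·(0.1000+1.2333) = 0.0000 m
margins: 0.0200+0.0800+0.0500 = 0.1500 m
S_min ≈ 0.1850+1.1408+0.0000+0.1500  ⇒  S_min = 1771/1200 m

S_min = 1771/1200 m = 1.4758 m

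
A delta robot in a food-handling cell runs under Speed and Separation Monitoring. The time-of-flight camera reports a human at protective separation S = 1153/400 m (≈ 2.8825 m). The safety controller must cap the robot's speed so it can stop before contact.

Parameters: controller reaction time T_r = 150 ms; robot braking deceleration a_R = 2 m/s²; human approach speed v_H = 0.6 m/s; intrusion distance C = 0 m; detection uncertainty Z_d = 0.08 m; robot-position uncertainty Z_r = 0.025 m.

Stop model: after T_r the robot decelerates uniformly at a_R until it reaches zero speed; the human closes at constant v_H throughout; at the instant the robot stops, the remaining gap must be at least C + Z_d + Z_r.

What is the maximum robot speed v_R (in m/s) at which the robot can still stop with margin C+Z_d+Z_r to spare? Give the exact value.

v_R_max = 5/2 m/s = 2.5000 m/s

at the boundary: (1/4)·v² + (9/20)·v + (-43/16) = 0
  disc = (9/20)² − 4·(1/4)·(-43/16) = 289/100 ; √disc = 17/10
  v_R = (−(9/20) + 17/10) / (2·(1/4)) = 5/2 m/s
check:
braking lasts T_s = (5/2)/2 = 1.2500 s
robot in T_r: 2.5000·0.1500 = 0.3750 m
braking distance = 2.5000²/(2·2.0000) = 1.5625 m
human over T_r+T_s: 0.6000·(0.1500+1.2500) = 0.8400 m
residual clearance needed = 0.0000+0.0800+0.0250 = 0.1050 m
sum ≈ 0.3750+1.5625+0.8400+0.1050 ≈ 2.8825 m = S ✓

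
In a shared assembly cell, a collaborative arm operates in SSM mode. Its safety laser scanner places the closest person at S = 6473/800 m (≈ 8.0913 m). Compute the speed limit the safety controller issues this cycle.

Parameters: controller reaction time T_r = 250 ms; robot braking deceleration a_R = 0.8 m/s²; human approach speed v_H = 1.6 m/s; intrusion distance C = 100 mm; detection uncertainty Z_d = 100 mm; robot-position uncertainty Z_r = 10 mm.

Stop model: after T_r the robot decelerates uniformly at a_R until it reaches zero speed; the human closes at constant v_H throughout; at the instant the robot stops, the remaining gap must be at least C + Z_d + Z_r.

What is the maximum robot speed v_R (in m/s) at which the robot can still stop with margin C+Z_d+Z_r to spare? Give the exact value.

v_R_max = 21/10 m/s = 2.1000 m/s

at the boundary: (5/8)·v² + (9/4)·v + (-1197/160) = 0
  disc = (9/4)² − 4·(5/8)·(-1197/160) = 1521/64 ; √disc = 39/8
  v_R = (−(9/4) + 39/8) / (2·(5/8)) = 21/10 m/s
check:
T_s = v_R/a_R = (21/10)/(4/5) = 2.6250 s
robot in T_r: 2.1000·0.2500 = 0.5250 m
braking distance = 2.1000²/(2·0.8000) = 2.7563 m
human closes 1.6000·2.8750 = 4.6000 m
margins: 0.1000+0.1000+0.0100 = 0.2100 m
sum ≈ 0.5250+2.7563+4.6000+0.2100 ≈ 8.0913 m = S ✓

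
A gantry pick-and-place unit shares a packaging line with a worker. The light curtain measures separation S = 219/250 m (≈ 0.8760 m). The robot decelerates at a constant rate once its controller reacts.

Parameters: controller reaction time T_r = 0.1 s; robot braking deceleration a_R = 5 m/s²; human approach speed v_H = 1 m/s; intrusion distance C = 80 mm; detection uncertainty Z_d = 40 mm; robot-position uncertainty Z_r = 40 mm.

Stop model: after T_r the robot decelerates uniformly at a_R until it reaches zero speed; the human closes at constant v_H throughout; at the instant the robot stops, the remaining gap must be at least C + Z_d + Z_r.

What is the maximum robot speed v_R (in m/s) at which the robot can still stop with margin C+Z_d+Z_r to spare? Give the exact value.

v_R_max = 7/5 m/s = 1.4000 m/s

collect terms ⇒ (1/10)·v_R² + (3/10)·v_R + (-77/125) = 0
  disc = (3/10)² − 4·(1/10)·(-77/125) = 841/2500 ; √disc = 29/50
  v_R = (−(3/10) + 29/50) / (2·(1/10)) = 7/5 m/s
check:
stop time T_s = (7/5)/5 = 0.2800 s
robot in T_r: 1.4000·0.1000 = 0.1400 m
robot under decel: 1.4000²/(2·5.0000) = 0.1960 m
human over T_r+T_s: 1.0000·(0.1000+0.2800) = 0.3800 m
C+Z_d+Z_r = 0.0800+0.0400+0.0400 = 0.1600 m
sum ≈ 0.1400+0.1960+0.3800+0.1600 ≈ 0.8760 m = S ✓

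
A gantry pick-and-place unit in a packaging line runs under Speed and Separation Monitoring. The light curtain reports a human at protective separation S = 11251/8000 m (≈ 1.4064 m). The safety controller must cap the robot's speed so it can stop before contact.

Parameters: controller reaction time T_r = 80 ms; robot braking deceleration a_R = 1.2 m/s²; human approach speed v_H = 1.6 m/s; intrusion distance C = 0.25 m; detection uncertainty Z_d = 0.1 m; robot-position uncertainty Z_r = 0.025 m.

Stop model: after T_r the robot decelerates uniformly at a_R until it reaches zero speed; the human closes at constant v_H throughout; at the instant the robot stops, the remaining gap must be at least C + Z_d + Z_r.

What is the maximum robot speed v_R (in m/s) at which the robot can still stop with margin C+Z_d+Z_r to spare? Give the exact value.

v_R_max = 11/20 m/s = 0.5500 m/s

quadratic (5/12)·v² + (106/75)·v + (-7227/8000) = 0
  disc = (106/75)² − 4·(5/12)·(-7227/8000) = 1261129/360000 ; √disc = 1123/600
  v_R = (−(106/75) + 1123/600) / (2·(5/12)) = 11/20 m/s
check:
T_s = v_R/a_R = (11/20)/(6/5) = 0.4583 s
robot in T_r: 0.5500·0.0800 = 0.0440 m
robot covers 0.5500·0.4583 − ½·1.2000·0.4583² = 0.1260 m while stopping
human closes 1.6000·0.5383 = 0.8613 m
residual clearance needed = 0.2500+0.1000+0.0250 = 0.3750 m
sum ≈ 0.0440+0.1260+0.8613+0.3750 ≈ 1.4064 m = S ✓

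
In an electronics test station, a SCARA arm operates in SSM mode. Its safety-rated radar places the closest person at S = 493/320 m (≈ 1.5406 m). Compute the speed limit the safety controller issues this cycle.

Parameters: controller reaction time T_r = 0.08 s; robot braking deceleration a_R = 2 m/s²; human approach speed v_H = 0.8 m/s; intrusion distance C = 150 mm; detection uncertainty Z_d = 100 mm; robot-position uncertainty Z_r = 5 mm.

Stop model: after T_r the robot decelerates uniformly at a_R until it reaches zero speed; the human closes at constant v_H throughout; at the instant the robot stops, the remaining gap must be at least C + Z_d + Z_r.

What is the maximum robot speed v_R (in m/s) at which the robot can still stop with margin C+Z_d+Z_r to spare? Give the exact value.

v_R_max = 29/20 m/s = 1.4500 m/s

collect terms ⇒ (1/4)·v_R² + (12/25)·v_R + (-9773/8000) = 0
  disc = (12/25)² − 4·(1/4)·(-9773/8000) = 58081/40000 ; √disc = 241/200
  v_R = (−(12/25) + 241/200) / (2·(1/4)) = 29/20 m/s
check:
T_s = v_R/a_R = (29/20)/2 = 0.7250 s
reaction-phase robot travel = 1.4500·0.0800 = 0.1160 m
robot under decel: 1.4500²/(2·2.0000) = 0.5256 m
person approaches 0.8000·(0.0800+0.7250) = 0.6440 m
C+Z_d+Z_r = 0.1500+0.1000+0.0050 = 0.2550 m
sum ≈ 0.1160+0.5256+0.6440+0.2550 ≈ 1.5406 m = S ✓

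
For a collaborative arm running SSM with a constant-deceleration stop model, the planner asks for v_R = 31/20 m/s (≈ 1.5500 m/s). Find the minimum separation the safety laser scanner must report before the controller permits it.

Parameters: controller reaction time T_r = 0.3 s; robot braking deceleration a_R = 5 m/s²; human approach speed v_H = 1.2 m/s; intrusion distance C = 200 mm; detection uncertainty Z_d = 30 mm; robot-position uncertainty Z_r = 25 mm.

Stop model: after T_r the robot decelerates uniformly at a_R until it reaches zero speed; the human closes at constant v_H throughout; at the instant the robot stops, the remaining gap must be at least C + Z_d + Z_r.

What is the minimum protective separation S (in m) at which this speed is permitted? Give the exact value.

T_s = v_R/a_R = (31/20)/5 = 0.3100 s
robot in T_r: 1.5500·0.3000 = 0.4650 m
braking distance = 1.5500²/(2·5.0000) = 0.2402 m
human over T_r+T_s: 1.2000·(0.3000+0.3100) = 0.7320 m
residual clearance needed = 0.2000+0.0300+0.0250 = 0.2550 m
S_min ≈ 0.4650+0.2402+0.7320+0.2550  ⇒  S_min = 6769/4000 m

S_min = 6769/4000 m = 1.6923 m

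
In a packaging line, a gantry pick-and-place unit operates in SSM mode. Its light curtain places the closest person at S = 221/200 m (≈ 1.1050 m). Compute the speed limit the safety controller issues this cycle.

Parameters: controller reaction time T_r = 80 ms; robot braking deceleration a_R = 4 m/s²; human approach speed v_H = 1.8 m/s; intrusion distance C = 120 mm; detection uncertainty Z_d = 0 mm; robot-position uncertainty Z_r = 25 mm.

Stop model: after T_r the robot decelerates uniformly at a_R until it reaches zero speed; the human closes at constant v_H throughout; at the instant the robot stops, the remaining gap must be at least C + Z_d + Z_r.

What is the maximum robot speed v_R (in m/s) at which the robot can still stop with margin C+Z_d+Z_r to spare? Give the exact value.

v_R_max = 6/5 m/s = 1.2000 m/s

quadratic (1/8)·v² + (53/100)·v + (-102/125) = 0
  disc = (53/100)² − 4·(1/8)·(-102/125) = 6889/10000 ; √disc = 83/100
  v_R = (−(53/100) + 83/100) / (2·(1/8)) = 6/5 m/s
check:
T_s = v_R/a_R = (6/5)/4 = 0.3000 s
robot covers v_R·T_r = 1.2000·0.0800 = 0.0960 m before braking
robot covers 1.2000·0.3000 − ½·4.0000·0.3000² = 0.1800 m while stopping
human over T_r+T_s: 1.8000·(0.0800+0.3000) = 0.6840 m
residual clearance needed = 0.1200+0.0000+0.0250 = 0.1450 m
sum ≈ 0.0960+0.1800+0.6840+0.1450 ≈ 1.1050 m = S ✓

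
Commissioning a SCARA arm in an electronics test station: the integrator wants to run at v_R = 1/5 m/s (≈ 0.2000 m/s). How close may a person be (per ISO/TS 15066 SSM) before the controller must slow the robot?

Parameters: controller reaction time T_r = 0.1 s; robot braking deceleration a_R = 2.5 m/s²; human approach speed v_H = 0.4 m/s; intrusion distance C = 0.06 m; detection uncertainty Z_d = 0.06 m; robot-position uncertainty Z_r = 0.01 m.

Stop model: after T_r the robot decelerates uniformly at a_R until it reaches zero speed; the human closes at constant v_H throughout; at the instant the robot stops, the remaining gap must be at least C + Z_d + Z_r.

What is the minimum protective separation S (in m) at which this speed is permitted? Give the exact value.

S_min = 23/100 m = 0.2300 m

T_s = v_R/a_R = (1/5)/(5/2) = 0.0800 s
reaction-phase robot travel = 0.2000·0.1000 = 0.0200 m
robot under decel: 0.2000²/(2·2.5000) = 0.0080 m
human closes 0.4000·0.1800 = 0.0720 m
margins: 0.0600+0.0600+0.0100 = 0.1300 m
S_min ≈ 0.0200+0.0080+0.0720+0.1300  ⇒  S_min = 23/100 m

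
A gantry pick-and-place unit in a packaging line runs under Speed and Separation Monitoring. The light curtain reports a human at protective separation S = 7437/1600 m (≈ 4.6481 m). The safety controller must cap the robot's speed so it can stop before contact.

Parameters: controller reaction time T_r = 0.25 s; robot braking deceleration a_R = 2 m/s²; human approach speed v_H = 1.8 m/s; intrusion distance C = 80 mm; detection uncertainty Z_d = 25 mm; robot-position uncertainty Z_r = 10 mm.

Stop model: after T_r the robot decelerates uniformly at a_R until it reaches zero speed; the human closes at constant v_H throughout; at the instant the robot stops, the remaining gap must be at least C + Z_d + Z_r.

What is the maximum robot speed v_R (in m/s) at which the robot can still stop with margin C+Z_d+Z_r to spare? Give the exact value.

at the boundary: (1/4)·v² + (23/20)·v + (-6533/1600) = 0
  disc = (23/20)² − 4·(1/4)·(-6533/1600) = 8649/1600 ; √disc = 93/40
  v_R = (−(23/20) + 93/40) / (2·(1/4)) = 47/20 m/s
check:
stop time T_s = (47/20)/2 = 1.1750 s
robot covers v_R·T_r = 2.3500·0.2500 = 0.5875 m before braking
braking distance = 2.3500²/(2·2.0000) = 1.3806 m
person approaches 1.8000·(0.2500+1.1750) = 2.5650 m
residual clearance needed = 0.0800+0.0250+0.0100 = 0.1150 m
sum ≈ 0.5875+1.3806+2.5650+0.1150 ≈ 4.6481 m = S ✓

v_R_max = 47/20 m/s = 2.3500 m/s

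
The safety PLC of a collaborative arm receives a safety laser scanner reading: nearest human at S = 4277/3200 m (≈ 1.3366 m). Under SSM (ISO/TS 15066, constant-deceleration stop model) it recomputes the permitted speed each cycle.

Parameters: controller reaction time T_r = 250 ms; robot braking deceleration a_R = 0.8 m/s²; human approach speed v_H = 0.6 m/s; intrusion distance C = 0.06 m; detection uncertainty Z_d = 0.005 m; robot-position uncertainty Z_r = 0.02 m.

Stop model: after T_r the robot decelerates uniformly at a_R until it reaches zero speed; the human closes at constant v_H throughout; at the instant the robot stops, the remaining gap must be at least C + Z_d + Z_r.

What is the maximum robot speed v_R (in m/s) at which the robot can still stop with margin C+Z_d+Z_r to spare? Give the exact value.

v_R_max = 3/4 m/s = 0.7500 m/s

quadratic (5/8)·v² + (1)·v + (-141/128) = 0
  disc = (1)² − 4·(5/8)·(-141/128) = 961/256 ; √disc = 31/16
  v_R = (−(1) + 31/16) / (2·(5/8)) = 3/4 m/s
check:
T_s = v_R/a_R = (3/4)/(4/5) = 0.9375 s
robot in T_r: 0.7500·0.2500 = 0.1875 m
robot covers 0.7500·0.9375 − ½·0.8000·0.9375² = 0.3516 m while stopping
person approaches 0.6000·(0.2500+0.9375) = 0.7125 m
margins: 0.0600+0.0050+0.0200 = 0.0850 m
sum ≈ 0.1875+0.3516+0.7125+0.0850 ≈ 1.3366 m = S ✓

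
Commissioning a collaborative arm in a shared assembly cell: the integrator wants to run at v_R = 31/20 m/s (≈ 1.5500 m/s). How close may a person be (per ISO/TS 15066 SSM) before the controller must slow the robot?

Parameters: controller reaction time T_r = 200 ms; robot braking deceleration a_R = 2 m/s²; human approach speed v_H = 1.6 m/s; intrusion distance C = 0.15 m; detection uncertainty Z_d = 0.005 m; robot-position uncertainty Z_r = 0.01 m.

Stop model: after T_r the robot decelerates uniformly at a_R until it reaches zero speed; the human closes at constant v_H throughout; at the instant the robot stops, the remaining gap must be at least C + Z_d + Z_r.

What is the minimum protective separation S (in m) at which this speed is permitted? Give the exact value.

T_s = v_R/a_R = (31/20)/2 = 0.7750 s
robot in T_r: 1.5500·0.2000 = 0.3100 m
braking distance = 1.5500²/(2·2.0000) = 0.6006 m
human over T_r+T_s: 1.6000·(0.2000+0.7750) = 1.5600 m
residual clearance needed = 0.1500+0.0050+0.0100 = 0.1650 m
S_min ≈ 0.3100+0.6006+1.5600+0.1650  ⇒  S_min = 4217/1600 m

S_min = 4217/1600 m = 2.6356 m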